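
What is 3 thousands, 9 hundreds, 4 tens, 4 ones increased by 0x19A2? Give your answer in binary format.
Convert 3 thousands, 9 hundreds, 4 tens, 4 ones (place-value notation) → 3×1000 + 9×100 + 4×10 + 4 = 3944 (decimal)
Convert 0x19A2 (hexadecimal) → 1×4096 + 9×256 + 10×16 + 2 = 6562 (decimal)
Compute 3944 + 6562 = 10506
Convert 10506 (decimal) → 10506 = 8192 + 2048 + 256 + 8 + 2 → 0b10100100001010 (binary)
0b10100100001010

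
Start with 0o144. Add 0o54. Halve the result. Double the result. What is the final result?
Convert 0o144 (octal) → 1×64 + 4×8 + 4 = 100 (decimal)
Start: 100
Convert 0o54 (octal) → 5×8 + 4 = 44 (decimal)
100 + 44 = 144
144 ÷ 2 = 72
72 × 2 = 144
144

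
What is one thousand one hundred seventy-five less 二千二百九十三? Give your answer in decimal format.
Convert one thousand one hundred seventy-five (English words) → 1×1000 + 1×100 + 75 = 1175 (decimal)
Convert 二千二百九十三 (Chinese numeral) → 2×1000 + 2×100 + 9×10 + 3 = 2293 (decimal)
Compute 1175 - 2293 = -1118
-1118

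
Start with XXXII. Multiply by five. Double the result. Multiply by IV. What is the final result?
Convert XXXII (Roman numeral) → 10 + 10 + 10 + 1 + 1 = 32 (decimal)
Start: 32
Convert five (English words) → 5 (decimal)
32 × 5 = 160
160 × 2 = 320
Convert IV (Roman numeral) → 4 (decimal)
320 × 4 = 1280
1280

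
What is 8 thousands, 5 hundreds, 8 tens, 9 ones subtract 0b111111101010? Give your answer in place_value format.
Convert 8 thousands, 5 hundreds, 8 tens, 9 ones (place-value notation) → 8×1000 + 5×100 + 8×10 + 9 = 8589 (decimal)
Convert 0b111111101010 (binary) → 2048 + 1024 + 512 + 256 + 128 + 64 + 32 + 8 + 2 = 4074 (decimal)
Compute 8589 - 4074 = 4515
Convert 4515 (decimal) → 4515 = 4×1000 + 5×100 + 1×10 + 5 → 4 thousands, 5 hundreds, 1 ten, 5 ones (place-value notation)
4 thousands, 5 hundreds, 1 ten, 5 ones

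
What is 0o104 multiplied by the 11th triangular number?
Convert 0o104 (octal) → 1×64 + 4 = 68 (decimal)
Convert the 11th triangular number (triangular index) → 11×12/2 = 66 (decimal)
Compute 68 × 66 = 4488
4488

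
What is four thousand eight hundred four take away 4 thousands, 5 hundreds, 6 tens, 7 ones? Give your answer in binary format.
Convert four thousand eight hundred four (English words) → 4×1000 + 8×100 + 4 = 4804 (decimal)
Convert 4 thousands, 5 hundreds, 6 tens, 7 ones (place-value notation) → 4×1000 + 5×100 + 6×10 + 7 = 4567 (decimal)
Compute 4804 - 4567 = 237
Convert 237 (decimal) → 237 = 128 + 64 + 32 + 8 + 4 + 1 → 0b11101101 (binary)
0b11101101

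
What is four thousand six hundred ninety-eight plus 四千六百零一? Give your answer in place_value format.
Convert four thousand six hundred ninety-eight (English words) → 4×1000 + 6×100 + 98 = 4698 (decimal)
Convert 四千六百零一 (Chinese numeral) → 4×1000 + 6×100 + 1 = 4601 (decimal)
Compute 4698 + 4601 = 9299
Convert 9299 (decimal) → 9299 = 9×1000 + 2×100 + 9×10 + 9 → 9 thousands, 2 hundreds, 9 tens, 9 ones (place-value notation)
9 thousands, 2 hundreds, 9 tens, 9 ones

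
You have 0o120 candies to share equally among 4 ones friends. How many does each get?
Convert 0o120 (octal) → 1×64 + 2×8 = 80 (decimal)
Convert 4 ones (place-value notation) → 4 (decimal)
Compute 80 ÷ 4 = 20
20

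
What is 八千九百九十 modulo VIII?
Convert 八千九百九十 (Chinese numeral) → 8×1000 + 9×100 + 9×10 = 8990 (decimal)
Convert VIII (Roman numeral) → 5 + 1 + 1 + 1 = 8 (decimal)
Compute 8990 mod 8 = 6
6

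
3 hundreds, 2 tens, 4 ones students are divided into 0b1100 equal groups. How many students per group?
Convert 3 hundreds, 2 tens, 4 ones (place-value notation) → 3×100 + 2×10 + 4 = 324 (decimal)
Convert 0b1100 (binary) → 8 + 4 = 12 (decimal)
Compute 324 ÷ 12 = 27
27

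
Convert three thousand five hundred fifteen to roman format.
Convert three thousand five hundred fifteen (English words) → 3×1000 + 5×100 + 15 = 3515 (decimal)
Convert 3515 (decimal) → 3515 = 1000 + 1000 + 1000 + 500 + 10 + 5 → MMMDXV (Roman numeral)
MMMDXV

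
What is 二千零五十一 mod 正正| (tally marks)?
Convert 二千零五十一 (Chinese numeral) → 2×1000 + 5×10 + 1 = 2051 (decimal)
Convert 正正| (tally marks) → 5 + 5 + 1 = 11 (decimal)
Compute 2051 mod 11 = 5
5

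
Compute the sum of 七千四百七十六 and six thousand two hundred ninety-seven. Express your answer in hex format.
Convert 七千四百七十六 (Chinese numeral) → 7×1000 + 4×100 + 7×10 + 6 = 7476 (decimal)
Convert six thousand two hundred ninety-seven (English words) → 6×1000 + 2×100 + 97 = 6297 (decimal)
Compute 7476 + 6297 = 13773
Convert 13773 (decimal) → 13773 = 3×4096 + 5×256 + 12×16 + 13 → 0x35CD (hexadecimal)
0x35CD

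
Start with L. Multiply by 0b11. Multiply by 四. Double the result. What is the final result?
Convert L (Roman numeral) → 50 (decimal)
Start: 50
Convert 0b11 (binary) → 2 + 1 = 3 (decimal)
50 × 3 = 150
Convert 四 (Chinese numeral) → 4 (decimal)
150 × 4 = 600
600 × 2 = 1200
1200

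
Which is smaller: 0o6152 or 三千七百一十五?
Convert 0o6152 (octal) → 6×512 + 1×64 + 5×8 + 2 = 3178 (decimal)
Convert 三千七百一十五 (Chinese numeral) → 3×1000 + 7×100 + 1×10 + 5 = 3715 (decimal)
Compare 3178 vs 3715: smaller = 3178
3178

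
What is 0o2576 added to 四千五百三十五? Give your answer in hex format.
Convert 0o2576 (octal) → 2×512 + 5×64 + 7×8 + 6 = 1406 (decimal)
Convert 四千五百三十五 (Chinese numeral) → 4×1000 + 5×100 + 3×10 + 5 = 4535 (decimal)
Compute 1406 + 4535 = 5941
Convert 5941 (decimal) → 5941 = 1×4096 + 7×256 + 3×16 + 5 → 0x1735 (hexadecimal)
0x1735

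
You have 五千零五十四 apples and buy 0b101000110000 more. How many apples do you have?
Convert 五千零五十四 (Chinese numeral) → 5×1000 + 5×10 + 4 = 5054 (decimal)
Convert 0b101000110000 (binary) → 2048 + 512 + 32 + 16 = 2608 (decimal)
Compute 5054 + 2608 = 7662
7662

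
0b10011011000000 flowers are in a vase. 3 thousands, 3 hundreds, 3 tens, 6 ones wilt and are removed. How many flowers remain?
Convert 0b10011011000000 (binary) → 8192 + 1024 + 512 + 128 + 64 = 9920 (decimal)
Convert 3 thousands, 3 hundreds, 3 tens, 6 ones (place-value notation) → 3×1000 + 3×100 + 3×10 + 6 = 3336 (decimal)
Compute 9920 - 3336 = 6584
6584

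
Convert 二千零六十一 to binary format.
Convert 二千零六十一 (Chinese numeral) → 2×1000 + 6×10 + 1 = 2061 (decimal)
Convert 2061 (decimal) → 2061 = 2048 + 8 + 4 + 1 → 0b100000001101 (binary)
0b100000001101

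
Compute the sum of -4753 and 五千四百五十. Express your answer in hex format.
Convert 五千四百五十 (Chinese numeral) → 5×1000 + 4×100 + 5×10 = 5450 (decimal)
Compute -4753 + 5450 = 697
Convert 697 (decimal) → 697 = 2×256 + 11×16 + 9 → 0x2B9 (hexadecimal)
0x2B9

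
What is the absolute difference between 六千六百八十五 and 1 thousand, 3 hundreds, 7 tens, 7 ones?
Convert 六千六百八十五 (Chinese numeral) → 6×1000 + 6×100 + 8×10 + 5 = 6685 (decimal)
Convert 1 thousand, 3 hundreds, 7 tens, 7 ones (place-value notation) → 1×1000 + 3×100 + 7×10 + 7 = 1377 (decimal)
Compute |6685 - 1377| = 5308
5308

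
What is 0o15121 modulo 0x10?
Convert 0o15121 (octal) → 1×4096 + 5×512 + 1×64 + 2×8 + 1 = 6737 (decimal)
Convert 0x10 (hexadecimal) → 1×16 = 16 (decimal)
Compute 6737 mod 16 = 1
1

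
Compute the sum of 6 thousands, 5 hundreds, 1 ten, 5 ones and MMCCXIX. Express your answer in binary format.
Convert 6 thousands, 5 hundreds, 1 ten, 5 ones (place-value notation) → 6×1000 + 5×100 + 1×10 + 5 = 6515 (decimal)
Convert MMCCXIX (Roman numeral) → 1000 + 1000 + 100 + 100 + 10 + 9 = 2219 (decimal)
Compute 6515 + 2219 = 8734
Convert 8734 (decimal) → 8734 = 8192 + 512 + 16 + 8 + 4 + 2 → 0b10001000011110 (binary)
0b10001000011110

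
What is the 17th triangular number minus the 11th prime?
The 17th triangular number = 17×18/2 = 153
Convert the 11th prime (prime index) → 31 (decimal)
Compute 153 - 31 = 122
122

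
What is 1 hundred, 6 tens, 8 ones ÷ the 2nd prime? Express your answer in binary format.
Convert 1 hundred, 6 tens, 8 ones (place-value notation) → 1×100 + 6×10 + 8 = 168 (decimal)
Convert the 2nd prime (prime index) → 3 (decimal)
Compute 168 ÷ 3 = 56
Convert 56 (decimal) → 56 = 32 + 16 + 8 → 0b111000 (binary)
0b111000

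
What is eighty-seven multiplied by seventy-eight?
Convert eighty-seven (English words) → 87 (decimal)
Convert seventy-eight (English words) → 78 (decimal)
Compute 87 × 78 = 6786
6786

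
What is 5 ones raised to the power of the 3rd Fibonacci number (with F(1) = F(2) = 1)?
Convert 5 ones (place-value notation) → 5 (decimal)
Convert the 3rd Fibonacci number (with F(1) = F(2) = 1) (Fibonacci index) → 1, 1, 2 → 2 (decimal)
Compute 5 ^ 2 = 25
25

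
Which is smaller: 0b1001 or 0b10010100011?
Convert 0b1001 (binary) → 8 + 1 = 9 (decimal)
Convert 0b10010100011 (binary) → 1024 + 128 + 32 + 2 + 1 = 1187 (decimal)
Compare 9 vs 1187: smaller = 9
9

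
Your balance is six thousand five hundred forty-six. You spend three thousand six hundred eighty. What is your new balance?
Convert six thousand five hundred forty-six (English words) → 6×1000 + 5×100 + 46 = 6546 (decimal)
Convert three thousand six hundred eighty (English words) → 3×1000 + 6×100 + 80 = 3680 (decimal)
Compute 6546 - 3680 = 2866
2866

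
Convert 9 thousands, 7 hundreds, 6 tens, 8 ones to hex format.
Convert 9 thousands, 7 hundreds, 6 tens, 8 ones (place-value notation) → 9×1000 + 7×100 + 6×10 + 8 = 9768 (decimal)
Convert 9768 (decimal) → 9768 = 2×4096 + 6×256 + 2×16 + 8 → 0x2628 (hexadecimal)
0x2628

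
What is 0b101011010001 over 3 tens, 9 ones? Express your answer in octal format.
Convert 0b101011010001 (binary) → 2048 + 512 + 128 + 64 + 16 + 1 = 2769 (decimal)
Convert 3 tens, 9 ones (place-value notation) → 3×10 + 9 = 39 (decimal)
Compute 2769 ÷ 39 = 71
Convert 71 (decimal) → 71 = 1×64 + 7 → 0o107 (octal)
0o107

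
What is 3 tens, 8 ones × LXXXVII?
Convert 3 tens, 8 ones (place-value notation) → 3×10 + 8 = 38 (decimal)
Convert LXXXVII (Roman numeral) → 50 + 10 + 10 + 10 + 5 + 1 + 1 = 87 (decimal)
Compute 38 × 87 = 3306
3306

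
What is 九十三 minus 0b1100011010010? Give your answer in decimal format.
Convert 九十三 (Chinese numeral) → 9×10 + 3 = 93 (decimal)
Convert 0b1100011010010 (binary) → 4096 + 2048 + 128 + 64 + 16 + 2 = 6354 (decimal)
Compute 93 - 6354 = -6261
-6261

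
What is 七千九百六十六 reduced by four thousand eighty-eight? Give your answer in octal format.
Convert 七千九百六十六 (Chinese numeral) → 7×1000 + 9×100 + 6×10 + 6 = 7966 (decimal)
Convert four thousand eighty-eight (English words) → 4×1000 + 88 = 4088 (decimal)
Compute 7966 - 4088 = 3878
Convert 3878 (decimal) → 3878 = 7×512 + 4×64 + 4×8 + 6 → 0o7446 (octal)
0o7446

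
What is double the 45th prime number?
The 45th prime number = 197
Compute 197 × 2 = 394
394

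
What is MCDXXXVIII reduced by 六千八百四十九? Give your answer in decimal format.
Convert MCDXXXVIII (Roman numeral) → 1000 + 400 + 10 + 10 + 10 + 5 + 1 + 1 + 1 = 1438 (decimal)
Convert 六千八百四十九 (Chinese numeral) → 6×1000 + 8×100 + 4×10 + 9 = 6849 (decimal)
Compute 1438 - 6849 = -5411
-5411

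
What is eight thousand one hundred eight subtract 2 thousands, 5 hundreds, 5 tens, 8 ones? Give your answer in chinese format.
Convert eight thousand one hundred eight (English words) → 8×1000 + 1×100 + 8 = 8108 (decimal)
Convert 2 thousands, 5 hundreds, 5 tens, 8 ones (place-value notation) → 2×1000 + 5×100 + 5×10 + 8 = 2558 (decimal)
Compute 8108 - 2558 = 5550
Convert 5550 (decimal) → 5550 = 5×1000 + 5×100 + 5×10 → 五千五百五十 (Chinese numeral)
五千五百五十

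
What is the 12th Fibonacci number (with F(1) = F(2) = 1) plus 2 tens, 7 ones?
The 12th Fibonacci number (with F(1) = F(2) = 1): 1, 1, 2, 3, 5, 8, 13, 21, 34, 55, 89, 144 → 144
Convert 2 tens, 7 ones (place-value notation) → 2×10 + 7 = 27 (decimal)
Compute 144 + 27 = 171
171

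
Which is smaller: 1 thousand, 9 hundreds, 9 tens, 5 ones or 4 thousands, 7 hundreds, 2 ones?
Convert 1 thousand, 9 hundreds, 9 tens, 5 ones (place-value notation) → 1×1000 + 9×100 + 9×10 + 5 = 1995 (decimal)
Convert 4 thousands, 7 hundreds, 2 ones (place-value notation) → 4×1000 + 7×100 + 2 = 4702 (decimal)
Compare 1995 vs 4702: smaller = 1995
1995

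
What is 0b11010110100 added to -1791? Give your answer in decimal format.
Convert 0b11010110100 (binary) → 1024 + 512 + 128 + 32 + 16 + 4 = 1716 (decimal)
Compute 1716 + -1791 = -75
-75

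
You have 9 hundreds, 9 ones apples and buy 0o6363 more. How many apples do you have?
Convert 9 hundreds, 9 ones (place-value notation) → 9×100 + 9 = 909 (decimal)
Convert 0o6363 (octal) → 6×512 + 3×64 + 6×8 + 3 = 3315 (decimal)
Compute 909 + 3315 = 4224
4224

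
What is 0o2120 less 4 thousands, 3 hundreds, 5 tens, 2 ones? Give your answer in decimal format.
Convert 0o2120 (octal) → 2×512 + 1×64 + 2×8 = 1104 (decimal)
Convert 4 thousands, 3 hundreds, 5 tens, 2 ones (place-value notation) → 4×1000 + 3×100 + 5×10 + 2 = 4352 (decimal)
Compute 1104 - 4352 = -3248
-3248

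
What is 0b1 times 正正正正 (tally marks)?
Convert 0b1 (binary) → 1 (decimal)
Convert 正正正正 (tally marks) → 5 + 5 + 5 + 5 = 20 (decimal)
Compute 1 × 20 = 20
20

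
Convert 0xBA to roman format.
Convert 0xBA (hexadecimal) → 11×16 + 10 = 186 (decimal)
Convert 186 (decimal) → 186 = 100 + 50 + 10 + 10 + 10 + 5 + 1 → CLXXXVI (Roman numeral)
CLXXXVI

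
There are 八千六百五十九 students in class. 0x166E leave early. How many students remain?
Convert 八千六百五十九 (Chinese numeral) → 8×1000 + 6×100 + 5×10 + 9 = 8659 (decimal)
Convert 0x166E (hexadecimal) → 1×4096 + 6×256 + 6×16 + 14 = 5742 (decimal)
Compute 8659 - 5742 = 2917
2917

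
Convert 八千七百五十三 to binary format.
Convert 八千七百五十三 (Chinese numeral) → 8×1000 + 7×100 + 5×10 + 3 = 8753 (decimal)
Convert 8753 (decimal) → 8753 = 8192 + 512 + 32 + 16 + 1 → 0b10001000110001 (binary)
0b10001000110001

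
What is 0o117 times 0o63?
Convert 0o117 (octal) → 1×64 + 1×8 + 7 = 79 (decimal)
Convert 0o63 (octal) → 6×8 + 3 = 51 (decimal)
Compute 79 × 51 = 4029
4029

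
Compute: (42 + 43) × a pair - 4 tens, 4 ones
Convert a pair (colloquial) → 2 (decimal)
Convert 4 tens, 4 ones (place-value notation) → 4×10 + 4 = 44 (decimal)
Expression in decimal: (42 + 43) × 2 - 44
Parentheses first: 42 + 43 = 85
Multiply: 85 × 2 = 170
Subtract: 170 - 44 = 126
126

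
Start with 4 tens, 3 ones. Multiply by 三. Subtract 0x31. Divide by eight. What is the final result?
Convert 4 tens, 3 ones (place-value notation) → 4×10 + 3 = 43 (decimal)
Start: 43
Convert 三 (Chinese numeral) → 3 (decimal)
43 × 3 = 129
Convert 0x31 (hexadecimal) → 3×16 + 1 = 49 (decimal)
129 - 49 = 80
Convert eight (English words) → 8 (decimal)
80 ÷ 8 = 10
10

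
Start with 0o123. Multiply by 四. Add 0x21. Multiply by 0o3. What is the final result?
Convert 0o123 (octal) → 1×64 + 2×8 + 3 = 83 (decimal)
Start: 83
Convert 四 (Chinese numeral) → 4 (decimal)
83 × 4 = 332
Convert 0x21 (hexadecimal) → 2×16 + 1 = 33 (decimal)
332 + 33 = 365
Convert 0o3 (octal) → 3 (decimal)
365 × 3 = 1095
1095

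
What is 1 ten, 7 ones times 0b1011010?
Convert 1 ten, 7 ones (place-value notation) → 1×10 + 7 = 17 (decimal)
Convert 0b1011010 (binary) → 64 + 16 + 8 + 2 = 90 (decimal)
Compute 17 × 90 = 1530
1530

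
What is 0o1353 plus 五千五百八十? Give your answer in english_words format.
Convert 0o1353 (octal) → 1×512 + 3×64 + 5×8 + 3 = 747 (decimal)
Convert 五千五百八十 (Chinese numeral) → 5×1000 + 5×100 + 8×10 = 5580 (decimal)
Compute 747 + 5580 = 6327
Convert 6327 (decimal) → 6327 = 6×1000 + 3×100 + 27 → six thousand three hundred twenty-seven (English words)
six thousand three hundred twenty-seven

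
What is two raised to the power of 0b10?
Convert two (English words) → 2 (decimal)
Convert 0b10 (binary) → 2 (decimal)
Compute 2 ^ 2 = 4
4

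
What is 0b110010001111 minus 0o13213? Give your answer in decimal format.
Convert 0b110010001111 (binary) → 2048 + 1024 + 128 + 8 + 4 + 2 + 1 = 3215 (decimal)
Convert 0o13213 (octal) → 1×4096 + 3×512 + 2×64 + 1×8 + 3 = 5771 (decimal)
Compute 3215 - 5771 = -2556
-2556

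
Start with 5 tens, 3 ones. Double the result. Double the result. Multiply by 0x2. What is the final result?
Convert 5 tens, 3 ones (place-value notation) → 5×10 + 3 = 53 (decimal)
Start: 53
53 × 2 = 106
106 × 2 = 212
Convert 0x2 (hexadecimal) → 2 (decimal)
212 × 2 = 424
424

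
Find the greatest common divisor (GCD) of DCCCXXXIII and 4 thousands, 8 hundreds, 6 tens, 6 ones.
Convert DCCCXXXIII (Roman numeral) → 500 + 100 + 100 + 100 + 10 + 10 + 10 + 1 + 1 + 1 = 833 (decimal)
Convert 4 thousands, 8 hundreds, 6 tens, 6 ones (place-value notation) → 4×1000 + 8×100 + 6×10 + 6 = 4866 (decimal)
Compute gcd(833, 4866) = 1
1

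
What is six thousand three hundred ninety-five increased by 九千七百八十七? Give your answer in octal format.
Convert six thousand three hundred ninety-five (English words) → 6×1000 + 3×100 + 95 = 6395 (decimal)
Convert 九千七百八十七 (Chinese numeral) → 9×1000 + 7×100 + 8×10 + 7 = 9787 (decimal)
Compute 6395 + 9787 = 16182
Convert 16182 (decimal) → 16182 = 3×4096 + 7×512 + 4×64 + 6×8 + 6 → 0o37466 (octal)
0o37466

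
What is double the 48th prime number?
The 48th prime number = 223
Compute 223 × 2 = 446
446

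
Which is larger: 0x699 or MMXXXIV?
Convert 0x699 (hexadecimal) → 6×256 + 9×16 + 9 = 1689 (decimal)
Convert MMXXXIV (Roman numeral) → 1000 + 1000 + 10 + 10 + 10 + 4 = 2034 (decimal)
Compare 1689 vs 2034: larger = 2034
2034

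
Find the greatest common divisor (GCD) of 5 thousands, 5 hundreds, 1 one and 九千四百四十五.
Convert 5 thousands, 5 hundreds, 1 one (place-value notation) → 5×1000 + 5×100 + 1 = 5501 (decimal)
Convert 九千四百四十五 (Chinese numeral) → 9×1000 + 4×100 + 4×10 + 5 = 9445 (decimal)
Compute gcd(5501, 9445) = 1
1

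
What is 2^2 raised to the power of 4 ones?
Convert 2^2 (power) → 4 (decimal)
Convert 4 ones (place-value notation) → 4 (decimal)
Compute 4 ^ 4 = 256
256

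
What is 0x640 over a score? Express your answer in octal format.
Convert 0x640 (hexadecimal) → 6×256 + 4×16 = 1600 (decimal)
Convert a score (colloquial) → 20 (decimal)
Compute 1600 ÷ 20 = 80
Convert 80 (decimal) → 80 = 1×64 + 2×8 → 0o120 (octal)
0o120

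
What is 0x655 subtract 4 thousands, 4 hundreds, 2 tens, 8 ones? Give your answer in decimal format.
Convert 0x655 (hexadecimal) → 6×256 + 5×16 + 5 = 1621 (decimal)
Convert 4 thousands, 4 hundreds, 2 tens, 8 ones (place-value notation) → 4×1000 + 4×100 + 2×10 + 8 = 4428 (decimal)
Compute 1621 - 4428 = -2807
-2807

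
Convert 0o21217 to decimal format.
Convert 0o21217 (octal) → 2×4096 + 1×512 + 2×64 + 1×8 + 7 = 8847 (decimal)
8847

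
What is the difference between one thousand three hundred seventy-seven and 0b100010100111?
Convert one thousand three hundred seventy-seven (English words) → 1×1000 + 3×100 + 77 = 1377 (decimal)
Convert 0b100010100111 (binary) → 2048 + 128 + 32 + 4 + 2 + 1 = 2215 (decimal)
Difference: |1377 - 2215| = 838
838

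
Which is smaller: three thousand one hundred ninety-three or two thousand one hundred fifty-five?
Convert three thousand one hundred ninety-three (English words) → 3×1000 + 1×100 + 93 = 3193 (decimal)
Convert two thousand one hundred fifty-five (English words) → 2×1000 + 1×100 + 55 = 2155 (decimal)
Compare 3193 vs 2155: smaller = 2155
2155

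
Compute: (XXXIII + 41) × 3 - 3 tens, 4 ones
Convert XXXIII (Roman numeral) → 10 + 10 + 10 + 1 + 1 + 1 = 33 (decimal)
Convert 3 tens, 4 ones (place-value notation) → 3×10 + 4 = 34 (decimal)
Expression in decimal: (33 + 41) × 3 - 34
Parentheses first: 33 + 41 = 74
Multiply: 74 × 3 = 222
Subtract: 222 - 34 = 188
188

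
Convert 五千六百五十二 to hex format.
Convert 五千六百五十二 (Chinese numeral) → 5×1000 + 6×100 + 5×10 + 2 = 5652 (decimal)
Convert 5652 (decimal) → 5652 = 1×4096 + 6×256 + 1×16 + 4 → 0x1614 (hexadecimal)
0x1614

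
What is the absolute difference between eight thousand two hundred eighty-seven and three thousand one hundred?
Convert eight thousand two hundred eighty-seven (English words) → 8×1000 + 2×100 + 87 = 8287 (decimal)
Convert three thousand one hundred (English words) → 3×1000 + 1×100 = 3100 (decimal)
Compute |8287 - 3100| = 5187
5187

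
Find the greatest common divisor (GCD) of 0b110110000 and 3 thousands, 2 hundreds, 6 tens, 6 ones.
Convert 0b110110000 (binary) → 256 + 128 + 32 + 16 = 432 (decimal)
Convert 3 thousands, 2 hundreds, 6 tens, 6 ones (place-value notation) → 3×1000 + 2×100 + 6×10 + 6 = 3266 (decimal)
Compute gcd(432, 3266) = 2
2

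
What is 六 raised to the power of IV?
Convert 六 (Chinese numeral) → 6 (decimal)
Convert IV (Roman numeral) → 4 (decimal)
Compute 6 ^ 4 = 1296
1296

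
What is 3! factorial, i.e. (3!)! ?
Convert 3! (factorial) → 6 (decimal)
Compute 6! = 720
720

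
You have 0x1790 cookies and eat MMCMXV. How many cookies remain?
Convert 0x1790 (hexadecimal) → 1×4096 + 7×256 + 9×16 = 6032 (decimal)
Convert MMCMXV (Roman numeral) → 1000 + 1000 + 900 + 10 + 5 = 2915 (decimal)
Compute 6032 - 2915 = 3117
3117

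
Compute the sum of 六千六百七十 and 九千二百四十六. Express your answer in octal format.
Convert 六千六百七十 (Chinese numeral) → 6×1000 + 6×100 + 7×10 = 6670 (decimal)
Convert 九千二百四十六 (Chinese numeral) → 9×1000 + 2×100 + 4×10 + 6 = 9246 (decimal)
Compute 6670 + 9246 = 15916
Convert 15916 (decimal) → 15916 = 3×4096 + 7×512 + 5×8 + 4 → 0o37054 (octal)
0o37054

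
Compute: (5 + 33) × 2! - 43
Convert 2! (factorial) → 2 (decimal)
Expression in decimal: (5 + 33) × 2 - 43
Parentheses first: 5 + 33 = 38
Multiply: 38 × 2 = 76
Subtract: 76 - 43 = 33
33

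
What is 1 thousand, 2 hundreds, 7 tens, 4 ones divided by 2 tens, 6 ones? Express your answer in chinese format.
Convert 1 thousand, 2 hundreds, 7 tens, 4 ones (place-value notation) → 1×1000 + 2×100 + 7×10 + 4 = 1274 (decimal)
Convert 2 tens, 6 ones (place-value notation) → 2×10 + 6 = 26 (decimal)
Compute 1274 ÷ 26 = 49
Convert 49 (decimal) → 49 = 4×10 + 9 → 四十九 (Chinese numeral)
四十九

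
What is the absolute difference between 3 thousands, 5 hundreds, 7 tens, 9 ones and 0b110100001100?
Convert 3 thousands, 5 hundreds, 7 tens, 9 ones (place-value notation) → 3×1000 + 5×100 + 7×10 + 9 = 3579 (decimal)
Convert 0b110100001100 (binary) → 2048 + 1024 + 256 + 8 + 4 = 3340 (decimal)
Compute |3579 - 3340| = 239
239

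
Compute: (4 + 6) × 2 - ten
Convert ten (English words) → 10 (decimal)
Expression in decimal: (4 + 6) × 2 - 10
Parentheses first: 4 + 6 = 10
Multiply: 10 × 2 = 20
Subtract: 20 - 10 = 10
10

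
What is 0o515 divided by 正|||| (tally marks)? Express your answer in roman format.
Convert 0o515 (octal) → 5×64 + 1×8 + 5 = 333 (decimal)
Convert 正|||| (tally marks) → 5 + 4 = 9 (decimal)
Compute 333 ÷ 9 = 37
Convert 37 (decimal) → 37 = 10 + 10 + 10 + 5 + 1 + 1 → XXXVII (Roman numeral)
XXXVII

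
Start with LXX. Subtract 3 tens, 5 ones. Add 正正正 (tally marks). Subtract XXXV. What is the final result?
Convert LXX (Roman numeral) → 50 + 10 + 10 = 70 (decimal)
Start: 70
Convert 3 tens, 5 ones (place-value notation) → 3×10 + 5 = 35 (decimal)
70 - 35 = 35
Convert 正正正 (tally marks) → 5 + 5 + 5 = 15 (decimal)
35 + 15 = 50
Convert XXXV (Roman numeral) → 10 + 10 + 10 + 5 = 35 (decimal)
50 - 35 = 15
15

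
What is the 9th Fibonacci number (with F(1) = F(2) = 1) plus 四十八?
The 9th Fibonacci number (with F(1) = F(2) = 1): 1, 1, 2, 3, 5, 8, 13, 21, 34 → 34
Convert 四十八 (Chinese numeral) → 4×10 + 8 = 48 (decimal)
Compute 34 + 48 = 82
82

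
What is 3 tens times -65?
Convert 3 tens (place-value notation) → 3×10 = 30 (decimal)
Compute 30 × -65 = -1950
-1950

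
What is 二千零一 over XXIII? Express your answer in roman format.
Convert 二千零一 (Chinese numeral) → 2×1000 + 1 = 2001 (decimal)
Convert XXIII (Roman numeral) → 10 + 10 + 1 + 1 + 1 = 23 (decimal)
Compute 2001 ÷ 23 = 87
Convert 87 (decimal) → 87 = 50 + 10 + 10 + 10 + 5 + 1 + 1 → LXXXVII (Roman numeral)
LXXXVII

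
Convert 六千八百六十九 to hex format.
Convert 六千八百六十九 (Chinese numeral) → 6×1000 + 8×100 + 6×10 + 9 = 6869 (decimal)
Convert 6869 (decimal) → 6869 = 1×4096 + 10×256 + 13×16 + 5 → 0x1AD5 (hexadecimal)
0x1AD5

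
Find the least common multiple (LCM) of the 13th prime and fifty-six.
Convert the 13th prime (prime index) → 41 (decimal)
Convert fifty-six (English words) → 56 (decimal)
Compute lcm(41, 56) = 2296
2296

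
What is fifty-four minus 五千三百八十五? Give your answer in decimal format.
Convert fifty-four (English words) → 54 (decimal)
Convert 五千三百八十五 (Chinese numeral) → 5×1000 + 3×100 + 8×10 + 5 = 5385 (decimal)
Compute 54 - 5385 = -5331
-5331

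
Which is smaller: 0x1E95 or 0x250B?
Convert 0x1E95 (hexadecimal) → 1×4096 + 14×256 + 9×16 + 5 = 7829 (decimal)
Convert 0x250B (hexadecimal) → 2×4096 + 5×256 + 11 = 9483 (decimal)
Compare 7829 vs 9483: smaller = 7829
7829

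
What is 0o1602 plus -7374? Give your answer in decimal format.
Convert 0o1602 (octal) → 1×512 + 6×64 + 2 = 898 (decimal)
Compute 898 + -7374 = -6476
-6476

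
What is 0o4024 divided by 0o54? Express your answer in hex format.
Convert 0o4024 (octal) → 4×512 + 2×8 + 4 = 2068 (decimal)
Convert 0o54 (octal) → 5×8 + 4 = 44 (decimal)
Compute 2068 ÷ 44 = 47
Convert 47 (decimal) → 47 = 2×16 + 15 → 0x2F (hexadecimal)
0x2F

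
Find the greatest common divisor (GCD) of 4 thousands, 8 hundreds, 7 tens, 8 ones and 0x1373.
Convert 4 thousands, 8 hundreds, 7 tens, 8 ones (place-value notation) → 4×1000 + 8×100 + 7×10 + 8 = 4878 (decimal)
Convert 0x1373 (hexadecimal) → 1×4096 + 3×256 + 7×16 + 3 = 4979 (decimal)
Compute gcd(4878, 4979) = 1
1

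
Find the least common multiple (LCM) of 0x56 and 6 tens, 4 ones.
Convert 0x56 (hexadecimal) → 5×16 + 6 = 86 (decimal)
Convert 6 tens, 4 ones (place-value notation) → 6×10 + 4 = 64 (decimal)
Compute lcm(86, 64) = 2752
2752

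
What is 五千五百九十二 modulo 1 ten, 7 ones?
Convert 五千五百九十二 (Chinese numeral) → 5×1000 + 5×100 + 9×10 + 2 = 5592 (decimal)
Convert 1 ten, 7 ones (place-value notation) → 1×10 + 7 = 17 (decimal)
Compute 5592 mod 17 = 16
16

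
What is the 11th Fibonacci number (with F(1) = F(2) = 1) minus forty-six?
The 11th Fibonacci number (with F(1) = F(2) = 1): 1, 1, 2, 3, 5, 8, 13, 21, 34, 55, 89 → 89
Convert forty-six (English words) → 46 (decimal)
Compute 89 - 46 = 43
43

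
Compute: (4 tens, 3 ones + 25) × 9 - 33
Convert 4 tens, 3 ones (place-value notation) → 4×10 + 3 = 43 (decimal)
Expression in decimal: (43 + 25) × 9 - 33
Parentheses first: 43 + 25 = 68
Multiply: 68 × 9 = 612
Subtract: 612 - 33 = 579
579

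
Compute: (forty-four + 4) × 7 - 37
Convert forty-four (English words) → 44 (decimal)
Expression in decimal: (44 + 4) × 7 - 37
Parentheses first: 44 + 4 = 48
Multiply: 48 × 7 = 336
Subtract: 336 - 37 = 299
299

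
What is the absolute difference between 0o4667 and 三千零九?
Convert 0o4667 (octal) → 4×512 + 6×64 + 6×8 + 7 = 2487 (decimal)
Convert 三千零九 (Chinese numeral) → 3×1000 + 9 = 3009 (decimal)
Compute |2487 - 3009| = 522
522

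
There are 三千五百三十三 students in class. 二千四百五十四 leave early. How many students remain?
Convert 三千五百三十三 (Chinese numeral) → 3×1000 + 5×100 + 3×10 + 3 = 3533 (decimal)
Convert 二千四百五十四 (Chinese numeral) → 2×1000 + 4×100 + 5×10 + 4 = 2454 (decimal)
Compute 3533 - 2454 = 1079
1079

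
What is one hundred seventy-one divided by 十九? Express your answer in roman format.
Convert one hundred seventy-one (English words) → 1×100 + 71 = 171 (decimal)
Convert 十九 (Chinese numeral) → 1×10 + 9 = 19 (decimal)
Compute 171 ÷ 19 = 9
Convert 9 (decimal) → IX (Roman numeral)
IX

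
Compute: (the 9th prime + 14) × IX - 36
Convert the 9th prime (prime index) → 23 (decimal)
Convert IX (Roman numeral) → 9 (decimal)
Expression in decimal: (23 + 14) × 9 - 36
Parentheses first: 23 + 14 = 37
Multiply: 37 × 9 = 333
Subtract: 333 - 36 = 297
297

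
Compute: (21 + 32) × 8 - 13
Parentheses first: 21 + 32 = 53
Multiply: 53 × 8 = 424
Subtract: 424 - 13 = 411
411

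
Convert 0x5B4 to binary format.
Convert 0x5B4 (hexadecimal) → 5×256 + 11×16 + 4 = 1460 (decimal)
Convert 1460 (decimal) → 1460 = 1024 + 256 + 128 + 32 + 16 + 4 → 0b10110110100 (binary)
0b10110110100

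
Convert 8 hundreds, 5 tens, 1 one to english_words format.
Convert 8 hundreds, 5 tens, 1 one (place-value notation) → 8×100 + 5×10 + 1 = 851 (decimal)
Convert 851 (decimal) → 851 = 8×100 + 51 → eight hundred fifty-one (English words)
eight hundred fifty-one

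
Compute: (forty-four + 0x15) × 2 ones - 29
Convert forty-four (English words) → 44 (decimal)
Convert 0x15 (hexadecimal) → 1×16 + 5 = 21 (decimal)
Convert 2 ones (place-value notation) → 2 (decimal)
Expression in decimal: (44 + 21) × 2 - 29
Parentheses first: 44 + 21 = 65
Multiply: 65 × 2 = 130
Subtract: 130 - 29 = 101
101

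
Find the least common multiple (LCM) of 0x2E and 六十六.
Convert 0x2E (hexadecimal) → 2×16 + 14 = 46 (decimal)
Convert 六十六 (Chinese numeral) → 6×10 + 6 = 66 (decimal)
Compute lcm(46, 66) = 1518
1518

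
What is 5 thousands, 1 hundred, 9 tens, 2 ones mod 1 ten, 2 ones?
Convert 5 thousands, 1 hundred, 9 tens, 2 ones (place-value notation) → 5×1000 + 1×100 + 9×10 + 2 = 5192 (decimal)
Convert 1 ten, 2 ones (place-value notation) → 1×10 + 2 = 12 (decimal)
Compute 5192 mod 12 = 8
8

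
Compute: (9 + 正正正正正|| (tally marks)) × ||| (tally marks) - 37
Convert 正正正正正|| (tally marks) → 5 + 5 + 5 + 5 + 5 + 2 = 27 (decimal)
Convert ||| (tally marks) → 3 (decimal)
Expression in decimal: (9 + 27) × 3 - 37
Parentheses first: 9 + 27 = 36
Multiply: 36 × 3 = 108
Subtract: 108 - 37 = 71
71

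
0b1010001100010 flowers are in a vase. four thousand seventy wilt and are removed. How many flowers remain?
Convert 0b1010001100010 (binary) → 4096 + 1024 + 64 + 32 + 2 = 5218 (decimal)
Convert four thousand seventy (English words) → 4×1000 + 70 = 4070 (decimal)
Compute 5218 - 4070 = 1148
1148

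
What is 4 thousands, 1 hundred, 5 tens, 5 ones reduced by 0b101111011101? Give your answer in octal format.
Convert 4 thousands, 1 hundred, 5 tens, 5 ones (place-value notation) → 4×1000 + 1×100 + 5×10 + 5 = 4155 (decimal)
Convert 0b101111011101 (binary) → 2048 + 512 + 256 + 128 + 64 + 16 + 8 + 4 + 1 = 3037 (decimal)
Compute 4155 - 3037 = 1118
Convert 1118 (decimal) → 1118 = 2×512 + 1×64 + 3×8 + 6 → 0o2136 (octal)
0o2136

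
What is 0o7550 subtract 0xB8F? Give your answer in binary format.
Convert 0o7550 (octal) → 7×512 + 5×64 + 5×8 = 3944 (decimal)
Convert 0xB8F (hexadecimal) → 11×256 + 8×16 + 15 = 2959 (decimal)
Compute 3944 - 2959 = 985
Convert 985 (decimal) → 985 = 512 + 256 + 128 + 64 + 16 + 8 + 1 → 0b1111011001 (binary)
0b1111011001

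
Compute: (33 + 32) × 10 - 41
Parentheses first: 33 + 32 = 65
Multiply: 65 × 10 = 650
Subtract: 650 - 41 = 609
609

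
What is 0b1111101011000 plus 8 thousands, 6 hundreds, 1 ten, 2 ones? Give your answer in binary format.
Convert 0b1111101011000 (binary) → 4096 + 2048 + 1024 + 512 + 256 + 64 + 16 + 8 = 8024 (decimal)
Convert 8 thousands, 6 hundreds, 1 ten, 2 ones (place-value notation) → 8×1000 + 6×100 + 1×10 + 2 = 8612 (decimal)
Compute 8024 + 8612 = 16636
Convert 16636 (decimal) → 16636 = 16384 + 128 + 64 + 32 + 16 + 8 + 4 → 0b100000011111100 (binary)
0b100000011111100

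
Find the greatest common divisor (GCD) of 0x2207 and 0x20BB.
Convert 0x2207 (hexadecimal) → 2×4096 + 2×256 + 7 = 8711 (decimal)
Convert 0x20BB (hexadecimal) → 2×4096 + 11×16 + 11 = 8379 (decimal)
Compute gcd(8711, 8379) = 1
1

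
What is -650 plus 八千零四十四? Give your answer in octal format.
Convert 八千零四十四 (Chinese numeral) → 8×1000 + 4×10 + 4 = 8044 (decimal)
Compute -650 + 8044 = 7394
Convert 7394 (decimal) → 7394 = 1×4096 + 6×512 + 3×64 + 4×8 + 2 → 0o16342 (octal)
0o16342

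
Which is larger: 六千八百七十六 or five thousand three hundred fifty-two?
Convert 六千八百七十六 (Chinese numeral) → 6×1000 + 8×100 + 7×10 + 6 = 6876 (decimal)
Convert five thousand three hundred fifty-two (English words) → 5×1000 + 3×100 + 52 = 5352 (decimal)
Compare 6876 vs 5352: larger = 6876
6876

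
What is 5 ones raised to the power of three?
Convert 5 ones (place-value notation) → 5 (decimal)
Convert three (English words) → 3 (decimal)
Compute 5 ^ 3 = 125
125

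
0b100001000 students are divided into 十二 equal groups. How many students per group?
Convert 0b100001000 (binary) → 256 + 8 = 264 (decimal)
Convert 十二 (Chinese numeral) → 1×10 + 2 = 12 (decimal)
Compute 264 ÷ 12 = 22
22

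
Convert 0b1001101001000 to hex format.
Convert 0b1001101001000 (binary) → 4096 + 512 + 256 + 64 + 8 = 4936 (decimal)
Convert 4936 (decimal) → 4936 = 1×4096 + 3×256 + 4×16 + 8 → 0x1348 (hexadecimal)
0x1348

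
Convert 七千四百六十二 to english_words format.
Convert 七千四百六十二 (Chinese numeral) → 7×1000 + 4×100 + 6×10 + 2 = 7462 (decimal)
Convert 7462 (decimal) → 7462 = 7×1000 + 4×100 + 62 → seven thousand four hundred sixty-two (English words)
seven thousand four hundred sixty-two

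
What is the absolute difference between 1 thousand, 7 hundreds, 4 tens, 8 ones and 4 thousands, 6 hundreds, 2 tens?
Convert 1 thousand, 7 hundreds, 4 tens, 8 ones (place-value notation) → 1×1000 + 7×100 + 4×10 + 8 = 1748 (decimal)
Convert 4 thousands, 6 hundreds, 2 tens (place-value notation) → 4×1000 + 6×100 + 2×10 = 4620 (decimal)
Compute |1748 - 4620| = 2872
2872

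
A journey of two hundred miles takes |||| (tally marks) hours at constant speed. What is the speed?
Convert two hundred (English words) → 2×100 = 200 (decimal)
Convert |||| (tally marks) → 4 (decimal)
Compute 200 ÷ 4 = 50
50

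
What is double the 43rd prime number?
The 43rd prime number = 191
Compute 191 × 2 = 382
382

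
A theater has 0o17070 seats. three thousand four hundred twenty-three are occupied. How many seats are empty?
Convert 0o17070 (octal) → 1×4096 + 7×512 + 7×8 = 7736 (decimal)
Convert three thousand four hundred twenty-three (English words) → 3×1000 + 4×100 + 23 = 3423 (decimal)
Compute 7736 - 3423 = 4313
4313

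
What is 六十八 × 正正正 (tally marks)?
Convert 六十八 (Chinese numeral) → 6×10 + 8 = 68 (decimal)
Convert 正正正 (tally marks) → 5 + 5 + 5 = 15 (decimal)
Compute 68 × 15 = 1020
1020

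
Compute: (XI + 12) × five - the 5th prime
Convert XI (Roman numeral) → 10 + 1 = 11 (decimal)
Convert five (English words) → 5 (decimal)
Convert the 5th prime (prime index) → 11 (decimal)
Expression in decimal: (11 + 12) × 5 - 11
Parentheses first: 11 + 12 = 23
Multiply: 23 × 5 = 115
Subtract: 115 - 11 = 104
104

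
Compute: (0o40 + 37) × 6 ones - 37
Convert 0o40 (octal) → 4×8 = 32 (decimal)
Convert 6 ones (place-value notation) → 6 (decimal)
Expression in decimal: (32 + 37) × 6 - 37
Parentheses first: 32 + 37 = 69
Multiply: 69 × 6 = 414
Subtract: 414 - 37 = 377
377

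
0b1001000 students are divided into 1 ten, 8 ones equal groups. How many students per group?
Convert 0b1001000 (binary) → 64 + 8 = 72 (decimal)
Convert 1 ten, 8 ones (place-value notation) → 1×10 + 8 = 18 (decimal)
Compute 72 ÷ 18 = 4
4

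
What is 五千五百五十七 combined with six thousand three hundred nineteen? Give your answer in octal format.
Convert 五千五百五十七 (Chinese numeral) → 5×1000 + 5×100 + 5×10 + 7 = 5557 (decimal)
Convert six thousand three hundred nineteen (English words) → 6×1000 + 3×100 + 19 = 6319 (decimal)
Compute 5557 + 6319 = 11876
Convert 11876 (decimal) → 11876 = 2×4096 + 7×512 + 1×64 + 4×8 + 4 → 0o27144 (octal)
0o27144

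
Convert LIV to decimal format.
Convert LIV (Roman numeral) → 50 + 4 = 54 (decimal)
54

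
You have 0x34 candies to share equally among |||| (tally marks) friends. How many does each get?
Convert 0x34 (hexadecimal) → 3×16 + 4 = 52 (decimal)
Convert |||| (tally marks) → 4 (decimal)
Compute 52 ÷ 4 = 13
13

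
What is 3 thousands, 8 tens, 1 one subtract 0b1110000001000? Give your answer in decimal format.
Convert 3 thousands, 8 tens, 1 one (place-value notation) → 3×1000 + 8×10 + 1 = 3081 (decimal)
Convert 0b1110000001000 (binary) → 4096 + 2048 + 1024 + 8 = 7176 (decimal)
Compute 3081 - 7176 = -4095
-4095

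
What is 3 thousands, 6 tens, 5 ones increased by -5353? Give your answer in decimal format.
Convert 3 thousands, 6 tens, 5 ones (place-value notation) → 3×1000 + 6×10 + 5 = 3065 (decimal)
Compute 3065 + -5353 = -2288
-2288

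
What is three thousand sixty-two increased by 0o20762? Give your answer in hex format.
Convert three thousand sixty-two (English words) → 3×1000 + 62 = 3062 (decimal)
Convert 0o20762 (octal) → 2×4096 + 7×64 + 6×8 + 2 = 8690 (decimal)
Compute 3062 + 8690 = 11752
Convert 11752 (decimal) → 11752 = 2×4096 + 13×256 + 14×16 + 8 → 0x2DE8 (hexadecimal)
0x2DE8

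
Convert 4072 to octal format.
Convert 4072 (decimal) → 4072 = 7×512 + 7×64 + 5×8 → 0o7750 (octal)
0o7750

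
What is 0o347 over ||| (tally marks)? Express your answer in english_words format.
Convert 0o347 (octal) → 3×64 + 4×8 + 7 = 231 (decimal)
Convert ||| (tally marks) → 3 (decimal)
Compute 231 ÷ 3 = 77
Convert 77 (decimal) → seventy-seven (English words)
seventy-seven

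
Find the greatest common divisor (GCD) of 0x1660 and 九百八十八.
Convert 0x1660 (hexadecimal) → 1×4096 + 6×256 + 6×16 = 5728 (decimal)
Convert 九百八十八 (Chinese numeral) → 9×100 + 8×10 + 8 = 988 (decimal)
Compute gcd(5728, 988) = 4
4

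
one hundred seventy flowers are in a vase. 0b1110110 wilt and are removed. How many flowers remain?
Convert one hundred seventy (English words) → 1×100 + 70 = 170 (decimal)
Convert 0b1110110 (binary) → 64 + 32 + 16 + 4 + 2 = 118 (decimal)
Compute 170 - 118 = 52
52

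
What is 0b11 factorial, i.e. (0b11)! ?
Convert 0b11 (binary) → 2 + 1 = 3 (decimal)
Compute 3! = 6
6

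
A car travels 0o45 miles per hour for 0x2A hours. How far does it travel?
Convert 0o45 (octal) → 4×8 + 5 = 37 (decimal)
Convert 0x2A (hexadecimal) → 2×16 + 10 = 42 (decimal)
Compute 37 × 42 = 1554
1554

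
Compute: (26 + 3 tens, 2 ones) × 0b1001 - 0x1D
Convert 3 tens, 2 ones (place-value notation) → 3×10 + 2 = 32 (decimal)
Convert 0b1001 (binary) → 8 + 1 = 9 (decimal)
Convert 0x1D (hexadecimal) → 1×16 + 13 = 29 (decimal)
Expression in decimal: (26 + 32) × 9 - 29
Parentheses first: 26 + 32 = 58
Multiply: 58 × 9 = 522
Subtract: 522 - 29 = 493
493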